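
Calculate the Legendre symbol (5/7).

-1

Euler's criterion: (5/7) ≡ 5^3 (mod 7).
5^2 ≡ 4 (mod 7)
5^3 = 5^(2+1) ≡ 6 (mod 7).
Result is 6 ≡ −1, so (5/7) = −1.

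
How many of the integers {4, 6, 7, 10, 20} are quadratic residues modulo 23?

(4/23) = +1 → QR.
(6/23) = +1 → QR.
(7/23) = -1 → non-residue.
(10/23) = -1 → non-residue.
(20/23) = -1 → non-residue.
Total quadratic residues among the 5: 2.

2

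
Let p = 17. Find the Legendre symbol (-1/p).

1

Euler's criterion: (-1/17) ≡ 16^8 (mod 17).
16^2 ≡ 1 (mod 17)
16^4 ≡ 1 (mod 17)
16^8 ≡ 1 (mod 17)
16^8 = 16^(8) ≡ 1 (mod 17).
Result is 1, so (-1/17) = 1.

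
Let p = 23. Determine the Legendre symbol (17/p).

Reciprocity: 17 ≡ 1 and 23 ≡ 3 (mod 4), so (17/23) = +(23/17).
Reduce top mod 17: now compute (6/17).
Pull out 2: since 17 ≡ 1 (mod 8), (2/17) = +1.
Reciprocity: 3 ≡ 3 and 17 ≡ 1 (mod 4), so (3/17) = +(17/3).
Reduce top mod 3: now compute (2/3).
Pull out 2: since 3 ≡ 3 (mod 8), (2/3) = -1.
Reached (1/3) = 1. Collecting the sign flips along the way, the symbol is -1.

-1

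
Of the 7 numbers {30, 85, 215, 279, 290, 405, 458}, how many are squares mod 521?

(30/521) = -1 → non-residue.
(85/521) = -1 → non-residue.
(215/521) = -1 → non-residue.
(279/521) = +1 → QR.
(290/521) = +1 → QR.
(405/521) = +1 → QR.
(458/521) = -1 → non-residue.
Total quadratic residues among the 7: 3.

3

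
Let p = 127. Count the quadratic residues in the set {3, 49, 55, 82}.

2

(3/127) = -1 → non-residue.
(49/127) = +1 → QR.
(55/127) = -1 → non-residue.
(82/127) = +1 → QR.
Total quadratic residues among the 4: 2.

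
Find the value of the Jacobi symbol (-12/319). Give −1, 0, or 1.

1

First reduce: -12 ≡ 307 (mod 319).
Reciprocity: 307 ≡ 3 and 319 ≡ 3 (mod 4), so (307/319) = −(319/307).
Reduce top mod 307: now compute (12/307).
Pull out 2^2: since 307 ≡ 3 (mod 8), (2/307) = -1, so (2/307)^2 = +1.
Reciprocity: 3 ≡ 3 and 307 ≡ 3 (mod 4), so (3/307) = −(307/3).
Reduce top mod 3: now compute (1/3).
Reached (1/3) = 1. Collecting the sign flips along the way, the symbol is +1.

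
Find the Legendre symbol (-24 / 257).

-1

Euler's criterion: (-24/257) ≡ 233^128 (mod 257).
233^2 ≡ 62 (mod 257)
233^4 ≡ 246 (mod 257)
233^8 ≡ 121 (mod 257)
233^16 ≡ 249 (mod 257)
233^32 ≡ 64 (mod 257)
233^64 ≡ 241 (mod 257)
233^128 ≡ 256 (mod 257)
233^128 = 233^(128) ≡ 256 (mod 257).
Result is 256 ≡ −1, so (-24/257) = −1.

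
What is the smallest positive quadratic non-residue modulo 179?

(2/179) = −1, so 2 is the smallest positive non-residue mod 179.

2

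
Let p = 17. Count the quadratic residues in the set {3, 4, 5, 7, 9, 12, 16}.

3

(3/17) = -1 → non-residue.
(4/17) = +1 → QR.
(5/17) = -1 → non-residue.
(7/17) = -1 → non-residue.
(9/17) = +1 → QR.
(12/17) = -1 → non-residue.
(16/17) = +1 → QR.
Total quadratic residues among the 7: 3.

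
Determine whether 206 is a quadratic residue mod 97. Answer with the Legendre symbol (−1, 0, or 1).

1

Euler's criterion: (206/97) ≡ 12^48 (mod 97).
12^2 ≡ 47 (mod 97)
12^4 ≡ 75 (mod 97)
12^8 ≡ 96 (mod 97)
12^16 ≡ 1 (mod 97)
12^32 ≡ 1 (mod 97)
12^48 = 12^(32+16) ≡ 1 (mod 97).
Result is 1, so (206/97) = 1.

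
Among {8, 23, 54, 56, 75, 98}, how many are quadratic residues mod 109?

1

(8/109) = -1 → non-residue.
(23/109) = -1 → non-residue.
(54/109) = -1 → non-residue.
(56/109) = -1 → non-residue.
(75/109) = +1 → QR.
(98/109) = -1 → non-residue.
Total quadratic residues among the 6: 1.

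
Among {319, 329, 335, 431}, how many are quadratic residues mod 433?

(319/433) = -1 → non-residue.
(329/433) = +1 → QR.
(335/433) = +1 → QR.
(431/433) = +1 → QR.
Total quadratic residues among the 4: 3.

3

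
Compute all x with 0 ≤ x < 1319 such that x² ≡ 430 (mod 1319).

200, 1119

Since 1319 ≡ 3 (mod 4), a square root of 430 is 430^((1319+1)/4) = 430^330 mod 1319.
Repeated squaring: 430^2≡240, 430^4≡883, 430^8≡160, 430^16≡539, 430^32≡341, 430^64≡209, 430^128≡154, 430^256≡1293 (mod 1319).
430^330 = 430^(256+64+8+2) ≡ 200 (mod 1319).
Check: 200² = 40000 ≡ 430 (mod 1319). The two roots are 200 and 1119.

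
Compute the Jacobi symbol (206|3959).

Pull out 2: since 3959 ≡ 7 (mod 8), (2/3959) = +1.
Reciprocity: 103 ≡ 3 and 3959 ≡ 3 (mod 4), so (103/3959) = −(3959/103).
Reduce top mod 103: now compute (45/103).
Reciprocity: 45 ≡ 1 and 103 ≡ 3 (mod 4), so (45/103) = +(103/45).
Reduce top mod 45: now compute (13/45).
Reciprocity: 13 ≡ 1 and 45 ≡ 1 (mod 4), so (13/45) = +(45/13).
Reduce top mod 13: now compute (6/13).
Pull out 2: since 13 ≡ 5 (mod 8), (2/13) = -1.
Reciprocity: 3 ≡ 3 and 13 ≡ 1 (mod 4), so (3/13) = +(13/3).
Reduce top mod 3: now compute (1/3).
Reached (1/3) = 1. Collecting the sign flips along the way, the symbol is +1.

1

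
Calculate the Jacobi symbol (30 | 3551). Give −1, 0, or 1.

1

Pull out 2: since 3551 ≡ 7 (mod 8), (2/3551) = +1.
Reciprocity: 15 ≡ 3 and 3551 ≡ 3 (mod 4), so (15/3551) = −(3551/15).
Reduce top mod 15: now compute (11/15).
Reciprocity: 11 ≡ 3 and 15 ≡ 3 (mod 4), so (11/15) = −(15/11).
Reduce top mod 11: now compute (4/11).
Pull out 2^2: since 11 ≡ 3 (mod 8), (2/11) = -1, so (2/11)^2 = +1.
Reached (1/11) = 1. Collecting the sign flips along the way, the symbol is +1.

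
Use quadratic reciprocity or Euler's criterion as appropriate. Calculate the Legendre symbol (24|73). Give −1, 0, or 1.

1

Pull out 2^3: since 73 ≡ 1 (mod 8), (2/73) = +1, so (2/73)^3 = +1.
Reciprocity: 3 ≡ 3 and 73 ≡ 1 (mod 4), so (3/73) = +(73/3).
Reduce top mod 3: now compute (1/3).
Reached (1/3) = 1. Collecting the sign flips along the way, the symbol is +1.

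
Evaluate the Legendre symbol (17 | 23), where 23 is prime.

-1

Reciprocity: 17 ≡ 1 and 23 ≡ 3 (mod 4), so (17/23) = +(23/17).
Reduce top mod 17: now compute (6/17).
Pull out 2: since 17 ≡ 1 (mod 8), (2/17) = +1.
Reciprocity: 3 ≡ 3 and 17 ≡ 1 (mod 4), so (3/17) = +(17/3).
Reduce top mod 3: now compute (2/3).
Pull out 2: since 3 ≡ 3 (mod 8), (2/3) = -1.
Reached (1/3) = 1. Collecting the sign flips along the way, the symbol is -1.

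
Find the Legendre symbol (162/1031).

Pull out 2: since 1031 ≡ 7 (mod 8), (2/1031) = +1.
Reciprocity: 81 ≡ 1 and 1031 ≡ 3 (mod 4), so (81/1031) = +(1031/81).
Reduce top mod 81: now compute (59/81).
Reciprocity: 59 ≡ 3 and 81 ≡ 1 (mod 4), so (59/81) = +(81/59).
Reduce top mod 59: now compute (22/59).
Pull out 2: since 59 ≡ 3 (mod 8), (2/59) = -1.
Reciprocity: 11 ≡ 3 and 59 ≡ 3 (mod 4), so (11/59) = −(59/11).
Reduce top mod 11: now compute (4/11).
Pull out 2^2: since 11 ≡ 3 (mod 8), (2/11) = -1, so (2/11)^2 = +1.
Reached (1/11) = 1. Collecting the sign flips along the way, the symbol is +1.

1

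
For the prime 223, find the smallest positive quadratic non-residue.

3

(2/223) = +1, so 2 is a residue.
(3/223) = −1, so 3 is the smallest positive non-residue mod 223.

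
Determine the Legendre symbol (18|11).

First reduce: 18 ≡ 7 (mod 11).
Reciprocity: 7 ≡ 3 and 11 ≡ 3 (mod 4), so (7/11) = −(11/7).
Reduce top mod 7: now compute (4/7).
Pull out 2^2: since 7 ≡ 7 (mod 8), (2/7) = +1, so (2/7)^2 = +1.
Reached (1/7) = 1. Collecting the sign flips along the way, the symbol is -1.

-1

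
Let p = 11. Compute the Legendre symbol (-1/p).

-1

First reduce: -1 ≡ 10 (mod 11).
Pull out 2: since 11 ≡ 3 (mod 8), (2/11) = -1.
Reciprocity: 5 ≡ 1 and 11 ≡ 3 (mod 4), so (5/11) = +(11/5).
Reduce top mod 5: now compute (1/5).
Reached (1/5) = 1. Collecting the sign flips along the way, the symbol is -1.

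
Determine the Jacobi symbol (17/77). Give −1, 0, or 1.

Reciprocity: 17 ≡ 1 and 77 ≡ 1 (mod 4), so (17/77) = +(77/17).
Reduce top mod 17: now compute (9/17).
Reciprocity: 9 ≡ 1 and 17 ≡ 1 (mod 4), so (9/17) = +(17/9).
Reduce top mod 9: now compute (8/9).
Pull out 2^3: since 9 ≡ 1 (mod 8), (2/9) = +1, so (2/9)^3 = +1.
Reached (1/9) = 1. Collecting the sign flips along the way, the symbol is +1.

1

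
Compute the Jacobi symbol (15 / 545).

Reciprocity: 15 ≡ 3 and 545 ≡ 1 (mod 4), so (15/545) = +(545/15).
Reduce top mod 15: now compute (5/15).
Reciprocity: 5 ≡ 1 and 15 ≡ 3 (mod 4), so (5/15) = +(15/5).
Reduce top mod 5: now compute (0/5).
Top reduces to 0: gcd > 1, so the symbol is 0.

0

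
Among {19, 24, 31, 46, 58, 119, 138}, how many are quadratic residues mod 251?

(19/251) = -1 → non-residue.
(24/251) = -1 → non-residue.
(31/251) = +1 → QR.
(46/251) = -1 → non-residue.
(58/251) = +1 → QR.
(119/251) = +1 → QR.
(138/251) = -1 → non-residue.
Total quadratic residues among the 7: 3.

3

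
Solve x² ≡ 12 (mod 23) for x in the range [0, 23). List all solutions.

9, 14

Since 23 ≡ 3 (mod 4), a square root of 12 is 12^((23+1)/4) = 12^6 mod 23.
Repeated squaring: 12^2≡6, 12^4≡13 (mod 23).
12^6 = 12^(4+2) ≡ 9 (mod 23).
Check: 9² = 81 ≡ 12 (mod 23). The two roots are 9 and 14.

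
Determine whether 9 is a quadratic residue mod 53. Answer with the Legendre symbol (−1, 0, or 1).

Euler's criterion: (9/53) ≡ 9^26 (mod 53).
9^2 ≡ 28 (mod 53)
9^4 ≡ 42 (mod 53)
9^8 ≡ 15 (mod 53)
9^16 ≡ 13 (mod 53)
9^26 = 9^(16+8+2) ≡ 1 (mod 53).
Result is 1, so (9/53) = 1.

1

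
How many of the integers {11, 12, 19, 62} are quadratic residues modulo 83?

2

(11/83) = +1 → QR.
(12/83) = +1 → QR.
(19/83) = -1 → non-residue.
(62/83) = -1 → non-residue.
Total quadratic residues among the 4: 2.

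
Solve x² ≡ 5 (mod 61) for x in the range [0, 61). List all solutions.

61 ≡ 1 (mod 4), so we find a root by search.
Trying successive values, 26² = 676 ≡ 5 (mod 61). The other root is 61 − 26 = 35.

26, 35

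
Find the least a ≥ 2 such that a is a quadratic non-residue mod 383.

(2/383) = +1, so 2 is a residue.
(3/383) = +1, so 3 is a residue.
(4/383) = +1, so 4 is a residue.
(5/383) = −1, so 5 is the smallest positive non-residue mod 383.

5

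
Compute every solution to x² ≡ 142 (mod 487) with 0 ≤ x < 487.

Since 487 ≡ 3 (mod 4), a square root of 142 is 142^((487+1)/4) = 142^122 mod 487.
Repeated squaring: 142^2≡197, 142^4≡336, 142^8≡399, 142^16≡439, 142^32≡356, 142^64≡116 (mod 487).
142^122 = 142^(64+32+16+8+2) ≡ 248 (mod 487).
Check: 248² = 61504 ≡ 142 (mod 487). The two roots are 239 and 248.

239, 248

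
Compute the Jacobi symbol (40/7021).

-1

Pull out 2^3: since 7021 ≡ 5 (mod 8), (2/7021) = -1, so (2/7021)^3 = -1.
Reciprocity: 5 ≡ 1 and 7021 ≡ 1 (mod 4), so (5/7021) = +(7021/5).
Reduce top mod 5: now compute (1/5).
Reached (1/5) = 1. Collecting the sign flips along the way, the symbol is -1.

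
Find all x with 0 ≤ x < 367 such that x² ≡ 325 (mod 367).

Since 367 ≡ 3 (mod 4), a square root of 325 is 325^((367+1)/4) = 325^92 mod 367.
Repeated squaring: 325^2≡296, 325^4≡270, 325^8≡234, 325^16≡73, 325^32≡191, 325^64≡148 (mod 367).
325^92 = 325^(64+16+8+4) ≡ 208 (mod 367).
Check: 208² = 43264 ≡ 325 (mod 367). The two roots are 159 and 208.

159, 208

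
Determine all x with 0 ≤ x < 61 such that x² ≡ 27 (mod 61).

24, 37

61 ≡ 1 (mod 4), so we find a root by search.
Trying successive values, 24² = 576 ≡ 27 (mod 61). The other root is 61 − 24 = 37.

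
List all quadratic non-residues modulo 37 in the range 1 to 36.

Square k = 1,…,18 (k and 37−k give the same square):
1²=1, 2²=4, 3²=9, 4²=16, 5²=25, 6²=36, 7²≡12, 8²≡27, 9²≡7, 10²≡26, 11²≡10, 12²≡33, 13²≡21, 14²≡11, 15²≡3, 16²≡34, 17²≡30, 18²≡28 (mod 37).
The residues are {1, 3, 4, 7, 9, 10, 11, 12, 16, 21, 25, 26, 27, 28, 30, 33, 34, 36}; the non-residues are the remaining 18 nonzero classes.

2, 5, 6, 8, 13, 14, 15, 17, 18, 19, 20, 22, 23, 24, 29, 31, 32, 35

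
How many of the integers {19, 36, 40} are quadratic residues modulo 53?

(19/53) = -1 → non-residue.
(36/53) = +1 → QR.
(40/53) = +1 → QR.
Total quadratic residues among the 3: 2.

2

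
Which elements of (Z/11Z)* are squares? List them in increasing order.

1 3 4 5 9

Square k = 1,…,5 (k and 11−k give the same square):
1²=1, 2²=4, 3²=9, 4²≡5, 5²≡3 (mod 11).
So the quadratic residues mod 11 are {1, 3, 4, 5, 9}.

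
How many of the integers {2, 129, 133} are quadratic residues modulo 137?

(2/137) = +1 → QR.
(129/137) = +1 → QR.
(133/137) = +1 → QR.
Total quadratic residues among the 3: 3.

3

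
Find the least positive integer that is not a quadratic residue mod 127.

(2/127) = +1, so 2 is a residue.
(3/127) = −1, so 3 is the smallest positive non-residue mod 127.

3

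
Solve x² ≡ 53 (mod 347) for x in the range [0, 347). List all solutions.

Since 347 ≡ 3 (mod 4), a square root of 53 is 53^((347+1)/4) = 53^87 mod 347.
Repeated squaring: 53^2≡33, 53^4≡48, 53^8≡222, 53^16≡10, 53^32≡100, 53^64≡284 (mod 347).
53^87 = 53^(64+16+4+2+1) ≡ 327 (mod 347).
Check: 327² = 106929 ≡ 53 (mod 347). The two roots are 20 and 327.

20, 327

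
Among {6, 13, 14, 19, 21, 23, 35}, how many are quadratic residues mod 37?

(6/37) = -1 → non-residue.
(13/37) = -1 → non-residue.
(14/37) = -1 → non-residue.
(19/37) = -1 → non-residue.
(21/37) = +1 → QR.
(23/37) = -1 → non-residue.
(35/37) = -1 → non-residue.
Total quadratic residues among the 7: 1.

1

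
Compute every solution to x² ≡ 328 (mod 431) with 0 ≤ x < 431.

Since 431 ≡ 3 (mod 4), a square root of 328 is 328^((431+1)/4) = 328^108 mod 431.
Repeated squaring: 328^2≡265, 328^4≡403, 328^8≡353, 328^16≡50, 328^32≡345, 328^64≡69 (mod 431).
328^108 = 328^(64+32+8+4) ≡ 314 (mod 431).
Check: 314² = 98596 ≡ 328 (mod 431). The two roots are 117 and 314.

117, 314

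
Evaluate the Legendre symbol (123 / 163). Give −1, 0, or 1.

-1

Euler's criterion: (123/163) ≡ 123^81 (mod 163).
123^2 ≡ 133 (mod 163)
123^4 ≡ 85 (mod 163)
123^8 ≡ 53 (mod 163)
123^16 ≡ 38 (mod 163)
123^32 ≡ 140 (mod 163)
123^64 ≡ 40 (mod 163)
123^81 = 123^(64+16+1) ≡ 162 (mod 163).
Result is 162 ≡ −1, so (123/163) = −1.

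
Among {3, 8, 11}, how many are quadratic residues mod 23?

2

(3/23) = +1 → QR.
(8/23) = +1 → QR.
(11/23) = -1 → non-residue.
Total quadratic residues among the 3: 2.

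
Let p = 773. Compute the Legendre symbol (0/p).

0

Top reduces to 0: gcd > 1, so the symbol is 0.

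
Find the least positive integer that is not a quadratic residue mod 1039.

3

(2/1039) = +1, so 2 is a residue.
(3/1039) = −1, so 3 is the smallest positive non-residue mod 1039.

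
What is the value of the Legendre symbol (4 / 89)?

1

Pull out 2^2: since 89 ≡ 1 (mod 8), (2/89) = +1, so (2/89)^2 = +1.
Reached (1/89) = 1. Collecting the sign flips along the way, the symbol is +1.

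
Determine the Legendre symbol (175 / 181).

-1

Reciprocity: 175 ≡ 3 and 181 ≡ 1 (mod 4), so (175/181) = +(181/175).
Reduce top mod 175: now compute (6/175).
Pull out 2: since 175 ≡ 7 (mod 8), (2/175) = +1.
Reciprocity: 3 ≡ 3 and 175 ≡ 3 (mod 4), so (3/175) = −(175/3).
Reduce top mod 3: now compute (1/3).
Reached (1/3) = 1. Collecting the sign flips along the way, the symbol is -1.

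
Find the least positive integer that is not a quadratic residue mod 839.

(2/839) = +1, so 2 is a residue.
(3/839) = +1, so 3 is a residue.
(4/839) = +1, so 4 is a residue.
(5/839) = +1, so 5 is a residue.
(6/839) = +1, so 6 is a residue.
(7/839) = +1, so 7 is a residue.
(8/839) = +1, so 8 is a residue.
(9/839) = +1, so 9 is a residue.
(10/839) = +1, so 10 is a residue.
(11/839) = −1, so 11 is the smallest positive non-residue mod 839.

11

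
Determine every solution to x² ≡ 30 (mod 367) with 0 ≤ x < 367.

146, 221

Since 367 ≡ 3 (mod 4), a square root of 30 is 30^((367+1)/4) = 30^92 mod 367.
Repeated squaring: 30^2≡166, 30^4≡31, 30^8≡227, 30^16≡149, 30^32≡181, 30^64≡98 (mod 367).
30^92 = 30^(64+16+8+4) ≡ 146 (mod 367).
Check: 146² = 21316 ≡ 30 (mod 367). The two roots are 146 and 221.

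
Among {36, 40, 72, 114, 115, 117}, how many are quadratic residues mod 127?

4

(36/127) = +1 → QR.
(40/127) = -1 → non-residue.
(72/127) = +1 → QR.
(114/127) = -1 → non-residue.
(115/127) = +1 → QR.
(117/127) = +1 → QR.
Total quadratic residues among the 6: 4.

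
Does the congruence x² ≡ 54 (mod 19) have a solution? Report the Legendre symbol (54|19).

1

Euler's criterion: (54/19) ≡ 16^9 (mod 19).
16^2 ≡ 9 (mod 19)
16^4 ≡ 5 (mod 19)
16^8 ≡ 6 (mod 19)
16^9 = 16^(8+1) ≡ 1 (mod 19).
Result is 1, so (54/19) = 1.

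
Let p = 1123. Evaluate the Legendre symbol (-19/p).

-1

First reduce: -19 ≡ 1104 (mod 1123).
Pull out 2^4: since 1123 ≡ 3 (mod 8), (2/1123) = -1, so (2/1123)^4 = +1.
Reciprocity: 69 ≡ 1 and 1123 ≡ 3 (mod 4), so (69/1123) = +(1123/69).
Reduce top mod 69: now compute (19/69).
Reciprocity: 19 ≡ 3 and 69 ≡ 1 (mod 4), so (19/69) = +(69/19).
Reduce top mod 19: now compute (12/19).
Pull out 2^2: since 19 ≡ 3 (mod 8), (2/19) = -1, so (2/19)^2 = +1.
Reciprocity: 3 ≡ 3 and 19 ≡ 3 (mod 4), so (3/19) = −(19/3).
Reduce top mod 3: now compute (1/3).
Reached (1/3) = 1. Collecting the sign flips along the way, the symbol is -1.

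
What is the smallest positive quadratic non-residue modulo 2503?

3

(2/2503) = +1, so 2 is a residue.
(3/2503) = −1, so 3 is the smallest positive non-residue mod 2503.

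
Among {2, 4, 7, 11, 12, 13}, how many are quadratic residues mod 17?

3

(2/17) = +1 → QR.
(4/17) = +1 → QR.
(7/17) = -1 → non-residue.
(11/17) = -1 → non-residue.
(12/17) = -1 → non-residue.
(13/17) = +1 → QR.
Total quadratic residues among the 6: 3.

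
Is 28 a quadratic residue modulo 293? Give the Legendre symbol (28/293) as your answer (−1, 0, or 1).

Euler's criterion: (28/293) ≡ 28^146 (mod 293).
28^2 ≡ 198 (mod 293)
28^4 ≡ 235 (mod 293)
28^8 ≡ 141 (mod 293)
28^16 ≡ 250 (mod 293)
28^32 ≡ 91 (mod 293)
28^64 ≡ 77 (mod 293)
28^128 ≡ 69 (mod 293)
28^146 = 28^(128+16+2) ≡ 292 (mod 293).
Result is 292 ≡ −1, so (28/293) = −1.

-1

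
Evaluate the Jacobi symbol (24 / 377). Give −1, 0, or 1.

Pull out 2^3: since 377 ≡ 1 (mod 8), (2/377) = +1, so (2/377)^3 = +1.
Reciprocity: 3 ≡ 3 and 377 ≡ 1 (mod 4), so (3/377) = +(377/3).
Reduce top mod 3: now compute (2/3).
Pull out 2: since 3 ≡ 3 (mod 8), (2/3) = -1.
Reached (1/3) = 1. Collecting the sign flips along the way, the symbol is -1.

-1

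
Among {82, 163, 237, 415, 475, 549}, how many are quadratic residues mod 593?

(82/593) = -1 → non-residue.
(163/593) = +1 → QR.
(237/593) = -1 → non-residue.
(415/593) = -1 → non-residue.
(475/593) = +1 → QR.
(549/593) = -1 → non-residue.
Total quadratic residues among the 6: 2.

2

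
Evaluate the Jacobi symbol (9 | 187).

1

Reciprocity: 9 ≡ 1 and 187 ≡ 3 (mod 4), so (9/187) = +(187/9).
Reduce top mod 9: now compute (7/9).
Reciprocity: 7 ≡ 3 and 9 ≡ 1 (mod 4), so (7/9) = +(9/7).
Reduce top mod 7: now compute (2/7).
Pull out 2: since 7 ≡ 7 (mod 8), (2/7) = +1.
Reached (1/7) = 1. Collecting the sign flips along the way, the symbol is +1.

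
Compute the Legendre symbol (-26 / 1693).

First reduce: -26 ≡ 1667 (mod 1693).
Reciprocity: 1667 ≡ 3 and 1693 ≡ 1 (mod 4), so (1667/1693) = +(1693/1667).
Reduce top mod 1667: now compute (26/1667).
Pull out 2: since 1667 ≡ 3 (mod 8), (2/1667) = -1.
Reciprocity: 13 ≡ 1 and 1667 ≡ 3 (mod 4), so (13/1667) = +(1667/13).
Reduce top mod 13: now compute (3/13).
Reciprocity: 3 ≡ 3 and 13 ≡ 1 (mod 4), so (3/13) = +(13/3).
Reduce top mod 3: now compute (1/3).
Reached (1/3) = 1. Collecting the sign flips along the way, the symbol is -1.

-1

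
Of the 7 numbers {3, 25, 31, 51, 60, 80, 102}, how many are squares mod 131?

(3/131) = +1 → QR.
(25/131) = +1 → QR.
(31/131) = -1 → non-residue.
(51/131) = -1 → non-residue.
(60/131) = +1 → QR.
(80/131) = +1 → QR.
(102/131) = +1 → QR.
Total quadratic residues among the 7: 5.

5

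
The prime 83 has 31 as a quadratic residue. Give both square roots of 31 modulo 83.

Since 83 ≡ 3 (mod 4), a square root of 31 is 31^((83+1)/4) = 31^21 mod 83.
Repeated squaring: 31^2≡48, 31^4≡63, 31^8≡68, 31^16≡59 (mod 83).
31^21 = 31^(16+4+1) ≡ 23 (mod 83).
Check: 23² = 529 ≡ 31 (mod 83). The two roots are 23 and 60.

23, 60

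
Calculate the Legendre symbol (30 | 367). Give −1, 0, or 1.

Pull out 2: since 367 ≡ 7 (mod 8), (2/367) = +1.
Reciprocity: 15 ≡ 3 and 367 ≡ 3 (mod 4), so (15/367) = −(367/15).
Reduce top mod 15: now compute (7/15).
Reciprocity: 7 ≡ 3 and 15 ≡ 3 (mod 4), so (7/15) = −(15/7).
Reduce top mod 7: now compute (1/7).
Reached (1/7) = 1. Collecting the sign flips along the way, the symbol is +1.

1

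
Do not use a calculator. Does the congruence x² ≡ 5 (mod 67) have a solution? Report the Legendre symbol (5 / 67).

Reciprocity: 5 ≡ 1 and 67 ≡ 3 (mod 4), so (5/67) = +(67/5).
Reduce top mod 5: now compute (2/5).
Pull out 2: since 5 ≡ 5 (mod 8), (2/5) = -1.
Reached (1/5) = 1. Collecting the sign flips along the way, the symbol is -1.

-1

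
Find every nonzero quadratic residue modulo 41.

Square k = 1,…,20 (k and 41−k give the same square):
1²=1, 2²=4, 3²=9, 4²=16, 5²=25, 6²=36, 7²≡8, 8²≡23, 9²≡40, 10²≡18, 11²≡39, 12²≡21, 13²≡5, 14²≡32, 15²≡20, 16²≡10, 17²≡2, 18²≡37, 19²≡33, 20²≡31 (mod 41).
So the quadratic residues mod 41 are {1, 2, 4, 5, 8, 9, 10, 16, 18, 20, 21, 23, 25, 31, 32, 33, 36, 37, 39, 40}.

1,2,4,5,8,9,10,16,18,20,21,23,25,31,32,33,36,37,39,40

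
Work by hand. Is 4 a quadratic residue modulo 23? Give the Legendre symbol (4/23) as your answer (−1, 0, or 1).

Pull out 2^2: since 23 ≡ 7 (mod 8), (2/23) = +1, so (2/23)^2 = +1.
Reached (1/23) = 1. Collecting the sign flips along the way, the symbol is +1.

1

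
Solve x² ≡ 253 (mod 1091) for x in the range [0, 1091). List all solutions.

499, 592

Since 1091 ≡ 3 (mod 4), a square root of 253 is 253^((1091+1)/4) = 253^273 mod 1091.
Repeated squaring: 253^2≡731, 253^4≡862, 253^8≡73, 253^16≡965, 253^32≡602, 253^64≡192, 253^128≡861, 253^256≡532 (mod 1091).
253^273 = 253^(256+16+1) ≡ 499 (mod 1091).
Check: 499² = 249001 ≡ 253 (mod 1091). The two roots are 499 and 592.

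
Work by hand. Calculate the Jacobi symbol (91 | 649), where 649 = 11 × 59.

-1

Reciprocity: 91 ≡ 3 and 649 ≡ 1 (mod 4), so (91/649) = +(649/91).
Reduce top mod 91: now compute (12/91).
Pull out 2^2: since 91 ≡ 3 (mod 8), (2/91) = -1, so (2/91)^2 = +1.
Reciprocity: 3 ≡ 3 and 91 ≡ 3 (mod 4), so (3/91) = −(91/3).
Reduce top mod 3: now compute (1/3).
Reached (1/3) = 1. Collecting the sign flips along the way, the symbol is -1.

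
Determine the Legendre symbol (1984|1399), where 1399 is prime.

First reduce: 1984 ≡ 585 (mod 1399).
Reciprocity: 585 ≡ 1 and 1399 ≡ 3 (mod 4), so (585/1399) = +(1399/585).
Reduce top mod 585: now compute (229/585).
Reciprocity: 229 ≡ 1 and 585 ≡ 1 (mod 4), so (229/585) = +(585/229).
Reduce top mod 229: now compute (127/229).
Reciprocity: 127 ≡ 3 and 229 ≡ 1 (mod 4), so (127/229) = +(229/127).
Reduce top mod 127: now compute (102/127).
Pull out 2: since 127 ≡ 7 (mod 8), (2/127) = +1.
Reciprocity: 51 ≡ 3 and 127 ≡ 3 (mod 4), so (51/127) = −(127/51).
Reduce top mod 51: now compute (25/51).
Reciprocity: 25 ≡ 1 and 51 ≡ 3 (mod 4), so (25/51) = +(51/25).
Reduce top mod 25: now compute (1/25).
Reached (1/25) = 1. Collecting the sign flips along the way, the symbol is -1.

-1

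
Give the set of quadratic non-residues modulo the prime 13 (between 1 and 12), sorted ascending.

Square k = 1,…,6 (k and 13−k give the same square):
1²=1, 2²=4, 3²=9, 4²≡3, 5²≡12, 6²≡10 (mod 13).
The residues are {1, 3, 4, 9, 10, 12}; the non-residues are the remaining 6 nonzero classes.

2 5 6 7 8 11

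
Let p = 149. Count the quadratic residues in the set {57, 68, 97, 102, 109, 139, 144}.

(57/149) = -1 → non-residue.
(68/149) = +1 → QR.
(97/149) = -1 → non-residue.
(102/149) = +1 → QR.
(109/149) = -1 → non-residue.
(139/149) = -1 → non-residue.
(144/149) = +1 → QR.
Total quadratic residues among the 7: 3.

3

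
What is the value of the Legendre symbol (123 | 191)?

Euler's criterion: (123/191) ≡ 123^95 (mod 191).
123^2 ≡ 40 (mod 191)
123^4 ≡ 72 (mod 191)
123^8 ≡ 27 (mod 191)
123^16 ≡ 156 (mod 191)
123^32 ≡ 79 (mod 191)
123^64 ≡ 129 (mod 191)
123^95 = 123^(64+16+8+4+2+1) ≡ 190 (mod 191).
Result is 190 ≡ −1, so (123/191) = −1.

-1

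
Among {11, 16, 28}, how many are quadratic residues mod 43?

(11/43) = +1 → QR.
(16/43) = +1 → QR.
(28/43) = -1 → non-residue.
Total quadratic residues among the 3: 2.

2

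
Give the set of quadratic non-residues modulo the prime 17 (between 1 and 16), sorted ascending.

3 5 6 7 10 11 12 14

Square k = 1,…,8 (k and 17−k give the same square):
1²=1, 2²=4, 3²=9, 4²=16, 5²≡8, 6²≡2, 7²≡15, 8²≡13 (mod 17).
The residues are {1, 2, 4, 8, 9, 13, 15, 16}; the non-residues are the remaining 8 nonzero classes.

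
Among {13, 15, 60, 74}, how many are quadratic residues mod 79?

1

(13/79) = +1 → QR.
(15/79) = -1 → non-residue.
(60/79) = -1 → non-residue.
(74/79) = -1 → non-residue.
Total quadratic residues among the 4: 1.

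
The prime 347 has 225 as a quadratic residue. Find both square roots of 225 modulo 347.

15, 332

Since 347 ≡ 3 (mod 4), a square root of 225 is 225^((347+1)/4) = 225^87 mod 347.
Repeated squaring: 225^2≡310, 225^4≡328, 225^8≡14, 225^16≡196, 225^32≡246, 225^64≡138 (mod 347).
225^87 = 225^(64+16+4+2+1) ≡ 332 (mod 347).
Check: 332² = 110224 ≡ 225 (mod 347). The two roots are 15 and 332.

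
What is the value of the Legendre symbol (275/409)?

Reciprocity: 275 ≡ 3 and 409 ≡ 1 (mod 4), so (275/409) = +(409/275).
Reduce top mod 275: now compute (134/275).
Pull out 2: since 275 ≡ 3 (mod 8), (2/275) = -1.
Reciprocity: 67 ≡ 3 and 275 ≡ 3 (mod 4), so (67/275) = −(275/67).
Reduce top mod 67: now compute (7/67).
Reciprocity: 7 ≡ 3 and 67 ≡ 3 (mod 4), so (7/67) = −(67/7).
Reduce top mod 7: now compute (4/7).
Pull out 2^2: since 7 ≡ 7 (mod 8), (2/7) = +1, so (2/7)^2 = +1.
Reached (1/7) = 1. Collecting the sign flips along the way, the symbol is -1.

-1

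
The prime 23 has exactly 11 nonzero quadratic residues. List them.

Square k = 1,…,11 (k and 23−k give the same square):
1²=1, 2²=4, 3²=9, 4²=16, 5²≡2, 6²≡13, 7²≡3, 8²≡18, 9²≡12, 10²≡8, 11²≡6 (mod 23).
So the quadratic residues mod 23 are {1, 2, 3, 4, 6, 8, 9, 12, 13, 16, 18}.

1 2 3 4 6 8 9 12 13 16 18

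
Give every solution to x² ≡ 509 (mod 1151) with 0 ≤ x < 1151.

Since 1151 ≡ 3 (mod 4), a square root of 509 is 509^((1151+1)/4) = 509^288 mod 1151.
Repeated squaring: 509^2≡106, 509^4≡877, 509^8≡261, 509^16≡212, 509^32≡55, 509^64≡723, 509^128≡175, 509^256≡699 (mod 1151).
509^288 = 509^(256+32) ≡ 462 (mod 1151).
Check: 462² = 213444 ≡ 509 (mod 1151). The two roots are 462 and 689.

462, 689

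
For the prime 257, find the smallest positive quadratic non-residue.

3

(2/257) = +1, so 2 is a residue.
(3/257) = −1, so 3 is the smallest positive non-residue mod 257.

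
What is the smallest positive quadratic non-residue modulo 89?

3

(2/89) = +1, so 2 is a residue.
(3/89) = −1, so 3 is the smallest positive non-residue mod 89.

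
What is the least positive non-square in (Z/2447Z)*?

(2/2447) = +1, so 2 is a residue.
(3/2447) = +1, so 3 is a residue.
(4/2447) = +1, so 4 is a residue.
(5/2447) = −1, so 5 is the smallest positive non-residue mod 2447.

5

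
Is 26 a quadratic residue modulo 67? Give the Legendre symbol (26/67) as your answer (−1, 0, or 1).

1

Euler's criterion: (26/67) ≡ 26^33 (mod 67).
26^2 ≡ 6 (mod 67)
26^4 ≡ 36 (mod 67)
26^8 ≡ 23 (mod 67)
26^16 ≡ 60 (mod 67)
26^32 ≡ 49 (mod 67)
26^33 = 26^(32+1) ≡ 1 (mod 67).
Result is 1, so (26/67) = 1.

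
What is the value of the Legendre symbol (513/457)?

1

Euler's criterion: (513/457) ≡ 56^228 (mod 457).
56^2 ≡ 394 (mod 457)
56^4 ≡ 313 (mod 457)
56^8 ≡ 171 (mod 457)
56^16 ≡ 450 (mod 457)
56^32 ≡ 49 (mod 457)
56^64 ≡ 116 (mod 457)
56^128 ≡ 203 (mod 457)
56^228 = 56^(128+64+32+4) ≡ 1 (mod 457).
Result is 1, so (513/457) = 1.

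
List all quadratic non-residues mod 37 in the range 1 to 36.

Square k = 1,…,18 (k and 37−k give the same square):
1²=1, 2²=4, 3²=9, 4²=16, 5²=25, 6²=36, 7²≡12, 8²≡27, 9²≡7, 10²≡26, 11²≡10, 12²≡33, 13²≡21, 14²≡11, 15²≡3, 16²≡34, 17²≡30, 18²≡28 (mod 37).
The residues are {1, 3, 4, 7, 9, 10, 11, 12, 16, 21, 25, 26, 27, 28, 30, 33, 34, 36}; the non-residues are the remaining 18 nonzero classes.

2, 5, 6, 8, 13, 14, 15, 17, 18, 19, 20, 22, 23, 24, 29, 31, 32, 35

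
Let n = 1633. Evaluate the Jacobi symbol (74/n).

Pull out 2: since 1633 ≡ 1 (mod 8), (2/1633) = +1.
Reciprocity: 37 ≡ 1 and 1633 ≡ 1 (mod 4), so (37/1633) = +(1633/37).
Reduce top mod 37: now compute (5/37).
Reciprocity: 5 ≡ 1 and 37 ≡ 1 (mod 4), so (5/37) = +(37/5).
Reduce top mod 5: now compute (2/5).
Pull out 2: since 5 ≡ 5 (mod 8), (2/5) = -1.
Reached (1/5) = 1. Collecting the sign flips along the way, the symbol is -1.

-1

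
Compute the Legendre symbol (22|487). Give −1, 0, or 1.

Euler's criterion: (22/487) ≡ 22^243 (mod 487).
22^2 ≡ 484 (mod 487)
22^4 ≡ 9 (mod 487)
22^8 ≡ 81 (mod 487)
22^16 ≡ 230 (mod 487)
22^32 ≡ 304 (mod 487)
22^64 ≡ 373 (mod 487)
22^128 ≡ 334 (mod 487)
22^243 = 22^(128+64+32+16+2+1) ≡ 486 (mod 487).
Result is 486 ≡ −1, so (22/487) = −1.

-1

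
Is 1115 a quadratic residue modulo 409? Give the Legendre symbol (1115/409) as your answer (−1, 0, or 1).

Euler's criterion: (1115/409) ≡ 297^204 (mod 409).
297^2 ≡ 274 (mod 409)
297^4 ≡ 229 (mod 409)
297^8 ≡ 89 (mod 409)
297^16 ≡ 150 (mod 409)
297^32 ≡ 5 (mod 409)
297^64 ≡ 25 (mod 409)
297^128 ≡ 216 (mod 409)
297^204 = 297^(128+64+8+4) ≡ 408 (mod 409).
Result is 408 ≡ −1, so (1115/409) = −1.

-1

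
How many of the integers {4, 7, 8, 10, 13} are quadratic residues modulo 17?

(4/17) = +1 → QR.
(7/17) = -1 → non-residue.
(8/17) = +1 → QR.
(10/17) = -1 → non-residue.
(13/17) = +1 → QR.
Total quadratic residues among the 5: 3.

3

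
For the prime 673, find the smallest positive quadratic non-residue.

(2/673) = +1, so 2 is a residue.
(3/673) = +1, so 3 is a residue.
(4/673) = +1, so 4 is a residue.
(5/673) = −1, so 5 is the smallest positive non-residue mod 673.

5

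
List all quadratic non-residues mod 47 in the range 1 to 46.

Square k = 1,…,23 (k and 47−k give the same square):
1²=1, 2²=4, 3²=9, 4²=16, 5²=25, 6²=36, 7²≡2, 8²≡17, 9²≡34, 10²≡6, 11²≡27, 12²≡3, 13²≡28, 14²≡8, 15²≡37, 16²≡21, 17²≡7, 18²≡42, 19²≡32, 20²≡24, 21²≡18, 22²≡14, 23²≡12 (mod 47).
The residues are {1, 2, 3, 4, 6, 7, 8, 9, 12, 14, 16, 17, 18, 21, 24, 25, 27, 28, 32, 34, 36, 37, 42}; the non-residues are the remaining 23 nonzero classes.

5,10,11,13,15,19,20,22,23,26,29,30,31,33,35,38,39,40,41,43,44,45,46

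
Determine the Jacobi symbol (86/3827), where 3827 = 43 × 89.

0

Pull out 2: since 3827 ≡ 3 (mod 8), (2/3827) = -1.
Reciprocity: 43 ≡ 3 and 3827 ≡ 3 (mod 4), so (43/3827) = −(3827/43).
Reduce top mod 43: now compute (0/43).
Top reduces to 0: gcd > 1, so the symbol is 0.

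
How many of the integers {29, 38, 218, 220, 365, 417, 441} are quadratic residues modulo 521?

(29/521) = +1 → QR.
(38/521) = -1 → non-residue.
(218/521) = -1 → non-residue.
(220/521) = +1 → QR.
(365/521) = -1 → non-residue.
(417/521) = +1 → QR.
(441/521) = +1 → QR.
Total quadratic residues among the 7: 4.

4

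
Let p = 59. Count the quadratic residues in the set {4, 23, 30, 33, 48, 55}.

2

(4/59) = +1 → QR.
(23/59) = -1 → non-residue.
(30/59) = -1 → non-residue.
(33/59) = -1 → non-residue.
(48/59) = +1 → QR.
(55/59) = -1 → non-residue.
Total quadratic residues among the 6: 2.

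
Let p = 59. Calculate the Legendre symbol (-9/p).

-1

First reduce: -9 ≡ 50 (mod 59).
Pull out 2: since 59 ≡ 3 (mod 8), (2/59) = -1.
Reciprocity: 25 ≡ 1 and 59 ≡ 3 (mod 4), so (25/59) = +(59/25).
Reduce top mod 25: now compute (9/25).
Reciprocity: 9 ≡ 1 and 25 ≡ 1 (mod 4), so (9/25) = +(25/9).
Reduce top mod 9: now compute (7/9).
Reciprocity: 7 ≡ 3 and 9 ≡ 1 (mod 4), so (7/9) = +(9/7).
Reduce top mod 7: now compute (2/7).
Pull out 2: since 7 ≡ 7 (mod 8), (2/7) = +1.
Reached (1/7) = 1. Collecting the sign flips along the way, the symbol is -1.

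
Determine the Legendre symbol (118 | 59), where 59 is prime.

0

First reduce: 118 ≡ 0 (mod 59).
Top reduces to 0: gcd > 1, so the symbol is 0.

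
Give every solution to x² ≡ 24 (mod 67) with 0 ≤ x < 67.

15, 52

Since 67 ≡ 3 (mod 4), a square root of 24 is 24^((67+1)/4) = 24^17 mod 67.
Repeated squaring: 24^2≡40, 24^4≡59, 24^8≡64, 24^16≡9 (mod 67).
24^17 = 24^(16+1) ≡ 15 (mod 67).
Check: 15² = 225 ≡ 24 (mod 67). The two roots are 15 and 52.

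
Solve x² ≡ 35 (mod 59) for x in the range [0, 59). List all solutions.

25, 34

Since 59 ≡ 3 (mod 4), a square root of 35 is 35^((59+1)/4) = 35^15 mod 59.
Repeated squaring: 35^2≡45, 35^4≡19, 35^8≡7 (mod 59).
35^15 = 35^(8+4+2+1) ≡ 25 (mod 59).
Check: 25² = 625 ≡ 35 (mod 59). The two roots are 25 and 34.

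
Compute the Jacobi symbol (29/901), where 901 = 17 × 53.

Reciprocity: 29 ≡ 1 and 901 ≡ 1 (mod 4), so (29/901) = +(901/29).
Reduce top mod 29: now compute (2/29).
Pull out 2: since 29 ≡ 5 (mod 8), (2/29) = -1.
Reached (1/29) = 1. Collecting the sign flips along the way, the symbol is -1.

-1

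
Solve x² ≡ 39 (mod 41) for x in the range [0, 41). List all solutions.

11, 30

41 ≡ 1 (mod 4), so we find a root by search.
Trying successive values, 11² = 121 ≡ 39 (mod 41). The other root is 41 − 11 = 30.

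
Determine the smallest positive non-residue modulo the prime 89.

3

(2/89) = +1, so 2 is a residue.
(3/89) = −1, so 3 is the smallest positive non-residue mod 89.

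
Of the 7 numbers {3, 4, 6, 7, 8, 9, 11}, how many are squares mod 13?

3

(3/13) = +1 → QR.
(4/13) = +1 → QR.
(6/13) = -1 → non-residue.
(7/13) = -1 → non-residue.
(8/13) = -1 → non-residue.
(9/13) = +1 → QR.
(11/13) = -1 → non-residue.
Total quadratic residues among the 7: 3.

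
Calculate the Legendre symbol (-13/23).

-1

Euler's criterion: (-13/23) ≡ 10^11 (mod 23).
10^2 ≡ 8 (mod 23)
10^4 ≡ 18 (mod 23)
10^8 ≡ 2 (mod 23)
10^11 = 10^(8+2+1) ≡ 22 (mod 23).
Result is 22 ≡ −1, so (-13/23) = −1.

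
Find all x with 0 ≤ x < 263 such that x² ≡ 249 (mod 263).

Since 263 ≡ 3 (mod 4), a square root of 249 is 249^((263+1)/4) = 249^66 mod 263.
Repeated squaring: 249^2≡196, 249^4≡18, 249^8≡61, 249^16≡39, 249^32≡206, 249^64≡93 (mod 263).
249^66 = 249^(64+2) ≡ 81 (mod 263).
Check: 81² = 6561 ≡ 249 (mod 263). The two roots are 81 and 182.

81, 182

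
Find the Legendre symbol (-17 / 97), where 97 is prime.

Euler's criterion: (-17/97) ≡ 80^48 (mod 97).
80^2 ≡ 95 (mod 97)
80^4 ≡ 4 (mod 97)
80^8 ≡ 16 (mod 97)
80^16 ≡ 62 (mod 97)
80^32 ≡ 61 (mod 97)
80^48 = 80^(32+16) ≡ 96 (mod 97).
Result is 96 ≡ −1, so (-17/97) = −1.

-1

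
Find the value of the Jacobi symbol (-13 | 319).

First reduce: -13 ≡ 306 (mod 319).
Pull out 2: since 319 ≡ 7 (mod 8), (2/319) = +1.
Reciprocity: 153 ≡ 1 and 319 ≡ 3 (mod 4), so (153/319) = +(319/153).
Reduce top mod 153: now compute (13/153).
Reciprocity: 13 ≡ 1 and 153 ≡ 1 (mod 4), so (13/153) = +(153/13).
Reduce top mod 13: now compute (10/13).
Pull out 2: since 13 ≡ 5 (mod 8), (2/13) = -1.
Reciprocity: 5 ≡ 1 and 13 ≡ 1 (mod 4), so (5/13) = +(13/5).
Reduce top mod 5: now compute (3/5).
Reciprocity: 3 ≡ 3 and 5 ≡ 1 (mod 4), so (3/5) = +(5/3).
Reduce top mod 3: now compute (2/3).
Pull out 2: since 3 ≡ 3 (mod 8), (2/3) = -1.
Reached (1/3) = 1. Collecting the sign flips along the way, the symbol is +1.

1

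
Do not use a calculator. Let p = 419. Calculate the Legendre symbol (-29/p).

-1

Euler's criterion: (-29/419) ≡ 390^209 (mod 419).
390^2 ≡ 3 (mod 419)
390^4 ≡ 9 (mod 419)
390^8 ≡ 81 (mod 419)
390^16 ≡ 276 (mod 419)
390^32 ≡ 337 (mod 419)
390^64 ≡ 20 (mod 419)
390^128 ≡ 400 (mod 419)
390^209 = 390^(128+64+16+1) ≡ 418 (mod 419).
Result is 418 ≡ −1, so (-29/419) = −1.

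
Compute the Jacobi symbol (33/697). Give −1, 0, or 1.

Reciprocity: 33 ≡ 1 and 697 ≡ 1 (mod 4), so (33/697) = +(697/33).
Reduce top mod 33: now compute (4/33).
Pull out 2^2: since 33 ≡ 1 (mod 8), (2/33) = +1, so (2/33)^2 = +1.
Reached (1/33) = 1. Collecting the sign flips along the way, the symbol is +1.

1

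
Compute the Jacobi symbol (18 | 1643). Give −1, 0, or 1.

-1

Pull out 2: since 1643 ≡ 3 (mod 8), (2/1643) = -1.
Reciprocity: 9 ≡ 1 and 1643 ≡ 3 (mod 4), so (9/1643) = +(1643/9).
Reduce top mod 9: now compute (5/9).
Reciprocity: 5 ≡ 1 and 9 ≡ 1 (mod 4), so (5/9) = +(9/5).
Reduce top mod 5: now compute (4/5).
Pull out 2^2: since 5 ≡ 5 (mod 8), (2/5) = -1, so (2/5)^2 = +1.
Reached (1/5) = 1. Collecting the sign flips along the way, the symbol is -1.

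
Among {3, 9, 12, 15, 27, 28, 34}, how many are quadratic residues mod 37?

6

(3/37) = +1 → QR.
(9/37) = +1 → QR.
(12/37) = +1 → QR.
(15/37) = -1 → non-residue.
(27/37) = +1 → QR.
(28/37) = +1 → QR.
(34/37) = +1 → QR.
Total quadratic residues among the 7: 6.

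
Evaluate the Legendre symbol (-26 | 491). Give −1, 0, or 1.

1

First reduce: -26 ≡ 465 (mod 491).
Reciprocity: 465 ≡ 1 and 491 ≡ 3 (mod 4), so (465/491) = +(491/465).
Reduce top mod 465: now compute (26/465).
Pull out 2: since 465 ≡ 1 (mod 8), (2/465) = +1.
Reciprocity: 13 ≡ 1 and 465 ≡ 1 (mod 4), so (13/465) = +(465/13).
Reduce top mod 13: now compute (10/13).
Pull out 2: since 13 ≡ 5 (mod 8), (2/13) = -1.
Reciprocity: 5 ≡ 1 and 13 ≡ 1 (mod 4), so (5/13) = +(13/5).
Reduce top mod 5: now compute (3/5).
Reciprocity: 3 ≡ 3 and 5 ≡ 1 (mod 4), so (3/5) = +(5/3).
Reduce top mod 3: now compute (2/3).
Pull out 2: since 3 ≡ 3 (mod 8), (2/3) = -1.
Reached (1/3) = 1. Collecting the sign flips along the way, the symbol is +1.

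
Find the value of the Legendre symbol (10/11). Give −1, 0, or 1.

Pull out 2: since 11 ≡ 3 (mod 8), (2/11) = -1.
Reciprocity: 5 ≡ 1 and 11 ≡ 3 (mod 4), so (5/11) = +(11/5).
Reduce top mod 5: now compute (1/5).
Reached (1/5) = 1. Collecting the sign flips along the way, the symbol is -1.

-1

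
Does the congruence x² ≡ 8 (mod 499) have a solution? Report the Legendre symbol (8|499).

-1

Pull out 2^3: since 499 ≡ 3 (mod 8), (2/499) = -1, so (2/499)^3 = -1.
Reached (1/499) = 1. Collecting the sign flips along the way, the symbol is -1.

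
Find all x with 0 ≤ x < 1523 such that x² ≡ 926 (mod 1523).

Since 1523 ≡ 3 (mod 4), a square root of 926 is 926^((1523+1)/4) = 926^381 mod 1523.
Repeated squaring: 926^2≡27, 926^4≡729, 926^8≡1437, 926^16≡1304, 926^32≡748, 926^64≡563, 926^128≡185, 926^256≡719 (mod 1523).
926^381 = 926^(256+64+32+16+8+4+1) ≡ 1077 (mod 1523).
Check: 1077² = 1159929 ≡ 926 (mod 1523). The two roots are 446 and 1077.

446, 1077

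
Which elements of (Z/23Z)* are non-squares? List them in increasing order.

5, 7, 10, 11, 14, 15, 17, 19, 20, 21, 22

Square k = 1,…,11 (k and 23−k give the same square):
1²=1, 2²=4, 3²=9, 4²=16, 5²≡2, 6²≡13, 7²≡3, 8²≡18, 9²≡12, 10²≡8, 11²≡6 (mod 23).
The residues are {1, 2, 3, 4, 6, 8, 9, 12, 13, 16, 18}; the non-residues are the remaining 11 nonzero classes.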